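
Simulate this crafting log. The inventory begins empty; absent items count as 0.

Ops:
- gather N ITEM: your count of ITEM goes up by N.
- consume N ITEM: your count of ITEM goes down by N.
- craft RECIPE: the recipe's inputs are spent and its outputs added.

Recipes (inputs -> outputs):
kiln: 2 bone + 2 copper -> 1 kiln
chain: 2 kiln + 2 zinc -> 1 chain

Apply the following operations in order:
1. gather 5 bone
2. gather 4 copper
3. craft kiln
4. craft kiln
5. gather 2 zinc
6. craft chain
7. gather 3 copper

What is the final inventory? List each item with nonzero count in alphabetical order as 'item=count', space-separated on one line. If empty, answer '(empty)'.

Answer: bone=1 chain=1 copper=3

Derivation:
After 1 (gather 5 bone): bone=5
After 2 (gather 4 copper): bone=5 copper=4
After 3 (craft kiln): bone=3 copper=2 kiln=1
After 4 (craft kiln): bone=1 kiln=2
After 5 (gather 2 zinc): bone=1 kiln=2 zinc=2
After 6 (craft chain): bone=1 chain=1
After 7 (gather 3 copper): bone=1 chain=1 copper=3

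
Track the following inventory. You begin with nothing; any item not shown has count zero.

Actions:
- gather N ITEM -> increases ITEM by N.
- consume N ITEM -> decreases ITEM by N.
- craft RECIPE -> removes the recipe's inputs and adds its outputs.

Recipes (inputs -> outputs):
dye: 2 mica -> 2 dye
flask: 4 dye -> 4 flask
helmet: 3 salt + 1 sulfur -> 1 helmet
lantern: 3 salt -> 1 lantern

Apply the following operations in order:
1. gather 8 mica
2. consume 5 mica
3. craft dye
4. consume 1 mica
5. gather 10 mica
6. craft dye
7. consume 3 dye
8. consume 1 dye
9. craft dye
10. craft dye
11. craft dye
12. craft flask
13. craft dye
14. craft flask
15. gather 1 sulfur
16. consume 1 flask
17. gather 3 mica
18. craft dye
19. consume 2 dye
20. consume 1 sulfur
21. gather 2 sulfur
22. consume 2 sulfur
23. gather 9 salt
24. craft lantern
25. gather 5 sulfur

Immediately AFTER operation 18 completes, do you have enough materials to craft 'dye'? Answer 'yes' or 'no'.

After 1 (gather 8 mica): mica=8
After 2 (consume 5 mica): mica=3
After 3 (craft dye): dye=2 mica=1
After 4 (consume 1 mica): dye=2
After 5 (gather 10 mica): dye=2 mica=10
After 6 (craft dye): dye=4 mica=8
After 7 (consume 3 dye): dye=1 mica=8
After 8 (consume 1 dye): mica=8
After 9 (craft dye): dye=2 mica=6
After 10 (craft dye): dye=4 mica=4
After 11 (craft dye): dye=6 mica=2
After 12 (craft flask): dye=2 flask=4 mica=2
After 13 (craft dye): dye=4 flask=4
After 14 (craft flask): flask=8
After 15 (gather 1 sulfur): flask=8 sulfur=1
After 16 (consume 1 flask): flask=7 sulfur=1
After 17 (gather 3 mica): flask=7 mica=3 sulfur=1
After 18 (craft dye): dye=2 flask=7 mica=1 sulfur=1

Answer: no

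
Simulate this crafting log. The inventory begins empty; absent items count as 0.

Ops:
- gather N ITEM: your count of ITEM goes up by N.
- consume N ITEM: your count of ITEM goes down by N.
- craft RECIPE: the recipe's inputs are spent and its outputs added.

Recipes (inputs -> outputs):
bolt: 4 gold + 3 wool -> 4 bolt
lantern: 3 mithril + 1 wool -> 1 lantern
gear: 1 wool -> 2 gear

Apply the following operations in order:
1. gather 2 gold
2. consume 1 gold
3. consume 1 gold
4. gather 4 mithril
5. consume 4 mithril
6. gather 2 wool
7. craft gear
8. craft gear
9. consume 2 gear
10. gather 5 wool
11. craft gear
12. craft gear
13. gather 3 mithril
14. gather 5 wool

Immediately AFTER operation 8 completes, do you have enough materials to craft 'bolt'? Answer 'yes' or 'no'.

After 1 (gather 2 gold): gold=2
After 2 (consume 1 gold): gold=1
After 3 (consume 1 gold): (empty)
After 4 (gather 4 mithril): mithril=4
After 5 (consume 4 mithril): (empty)
After 6 (gather 2 wool): wool=2
After 7 (craft gear): gear=2 wool=1
After 8 (craft gear): gear=4

Answer: no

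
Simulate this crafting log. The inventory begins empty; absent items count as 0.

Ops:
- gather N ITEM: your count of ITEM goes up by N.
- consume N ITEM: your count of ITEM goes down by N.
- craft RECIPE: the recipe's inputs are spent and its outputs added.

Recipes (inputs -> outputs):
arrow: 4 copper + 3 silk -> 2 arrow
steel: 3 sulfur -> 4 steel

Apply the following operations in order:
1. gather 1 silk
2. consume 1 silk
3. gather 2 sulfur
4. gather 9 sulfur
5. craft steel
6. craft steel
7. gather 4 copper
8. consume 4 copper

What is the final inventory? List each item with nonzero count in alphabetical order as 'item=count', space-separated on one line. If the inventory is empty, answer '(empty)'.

Answer: steel=8 sulfur=5

Derivation:
After 1 (gather 1 silk): silk=1
After 2 (consume 1 silk): (empty)
After 3 (gather 2 sulfur): sulfur=2
After 4 (gather 9 sulfur): sulfur=11
After 5 (craft steel): steel=4 sulfur=8
After 6 (craft steel): steel=8 sulfur=5
After 7 (gather 4 copper): copper=4 steel=8 sulfur=5
After 8 (consume 4 copper): steel=8 sulfur=5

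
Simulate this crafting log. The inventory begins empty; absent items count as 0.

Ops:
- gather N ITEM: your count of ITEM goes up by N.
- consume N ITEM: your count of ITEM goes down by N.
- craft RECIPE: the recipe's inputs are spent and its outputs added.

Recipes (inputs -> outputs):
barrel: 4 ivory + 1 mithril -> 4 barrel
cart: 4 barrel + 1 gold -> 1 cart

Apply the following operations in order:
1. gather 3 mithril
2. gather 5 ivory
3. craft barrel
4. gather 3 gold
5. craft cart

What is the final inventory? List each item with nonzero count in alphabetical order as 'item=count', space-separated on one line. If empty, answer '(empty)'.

Answer: cart=1 gold=2 ivory=1 mithril=2

Derivation:
After 1 (gather 3 mithril): mithril=3
After 2 (gather 5 ivory): ivory=5 mithril=3
After 3 (craft barrel): barrel=4 ivory=1 mithril=2
After 4 (gather 3 gold): barrel=4 gold=3 ivory=1 mithril=2
After 5 (craft cart): cart=1 gold=2 ivory=1 mithril=2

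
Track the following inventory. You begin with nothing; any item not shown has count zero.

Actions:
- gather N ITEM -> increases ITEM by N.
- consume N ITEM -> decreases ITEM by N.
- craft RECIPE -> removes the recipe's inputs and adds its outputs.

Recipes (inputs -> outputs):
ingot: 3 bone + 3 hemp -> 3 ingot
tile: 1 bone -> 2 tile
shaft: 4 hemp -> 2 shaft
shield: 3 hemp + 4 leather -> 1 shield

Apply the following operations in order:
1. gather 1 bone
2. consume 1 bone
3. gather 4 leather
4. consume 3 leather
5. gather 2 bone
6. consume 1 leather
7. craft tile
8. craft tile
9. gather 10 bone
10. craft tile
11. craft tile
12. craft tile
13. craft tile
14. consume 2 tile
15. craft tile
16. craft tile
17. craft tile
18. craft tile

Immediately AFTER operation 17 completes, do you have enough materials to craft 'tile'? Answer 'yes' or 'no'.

Answer: yes

Derivation:
After 1 (gather 1 bone): bone=1
After 2 (consume 1 bone): (empty)
After 3 (gather 4 leather): leather=4
After 4 (consume 3 leather): leather=1
After 5 (gather 2 bone): bone=2 leather=1
After 6 (consume 1 leather): bone=2
After 7 (craft tile): bone=1 tile=2
After 8 (craft tile): tile=4
After 9 (gather 10 bone): bone=10 tile=4
After 10 (craft tile): bone=9 tile=6
After 11 (craft tile): bone=8 tile=8
After 12 (craft tile): bone=7 tile=10
After 13 (craft tile): bone=6 tile=12
After 14 (consume 2 tile): bone=6 tile=10
After 15 (craft tile): bone=5 tile=12
After 16 (craft tile): bone=4 tile=14
After 17 (craft tile): bone=3 tile=16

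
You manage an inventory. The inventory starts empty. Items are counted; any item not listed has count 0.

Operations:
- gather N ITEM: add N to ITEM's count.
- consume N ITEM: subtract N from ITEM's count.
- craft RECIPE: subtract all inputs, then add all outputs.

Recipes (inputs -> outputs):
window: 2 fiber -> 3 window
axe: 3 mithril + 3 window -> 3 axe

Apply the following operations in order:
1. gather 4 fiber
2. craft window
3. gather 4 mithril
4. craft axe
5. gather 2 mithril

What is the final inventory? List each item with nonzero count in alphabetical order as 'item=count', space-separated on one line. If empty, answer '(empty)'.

After 1 (gather 4 fiber): fiber=4
After 2 (craft window): fiber=2 window=3
After 3 (gather 4 mithril): fiber=2 mithril=4 window=3
After 4 (craft axe): axe=3 fiber=2 mithril=1
After 5 (gather 2 mithril): axe=3 fiber=2 mithril=3

Answer: axe=3 fiber=2 mithril=3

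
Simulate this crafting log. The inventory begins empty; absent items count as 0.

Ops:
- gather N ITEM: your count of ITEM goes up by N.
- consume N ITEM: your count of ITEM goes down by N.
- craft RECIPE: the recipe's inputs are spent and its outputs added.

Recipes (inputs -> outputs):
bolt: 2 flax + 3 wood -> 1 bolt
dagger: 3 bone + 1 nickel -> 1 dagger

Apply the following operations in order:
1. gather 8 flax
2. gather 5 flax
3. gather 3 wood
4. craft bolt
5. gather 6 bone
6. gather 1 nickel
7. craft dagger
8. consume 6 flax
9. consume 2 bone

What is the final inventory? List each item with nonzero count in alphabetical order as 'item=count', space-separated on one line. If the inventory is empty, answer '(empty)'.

After 1 (gather 8 flax): flax=8
After 2 (gather 5 flax): flax=13
After 3 (gather 3 wood): flax=13 wood=3
After 4 (craft bolt): bolt=1 flax=11
After 5 (gather 6 bone): bolt=1 bone=6 flax=11
After 6 (gather 1 nickel): bolt=1 bone=6 flax=11 nickel=1
After 7 (craft dagger): bolt=1 bone=3 dagger=1 flax=11
After 8 (consume 6 flax): bolt=1 bone=3 dagger=1 flax=5
After 9 (consume 2 bone): bolt=1 bone=1 dagger=1 flax=5

Answer: bolt=1 bone=1 dagger=1 flax=5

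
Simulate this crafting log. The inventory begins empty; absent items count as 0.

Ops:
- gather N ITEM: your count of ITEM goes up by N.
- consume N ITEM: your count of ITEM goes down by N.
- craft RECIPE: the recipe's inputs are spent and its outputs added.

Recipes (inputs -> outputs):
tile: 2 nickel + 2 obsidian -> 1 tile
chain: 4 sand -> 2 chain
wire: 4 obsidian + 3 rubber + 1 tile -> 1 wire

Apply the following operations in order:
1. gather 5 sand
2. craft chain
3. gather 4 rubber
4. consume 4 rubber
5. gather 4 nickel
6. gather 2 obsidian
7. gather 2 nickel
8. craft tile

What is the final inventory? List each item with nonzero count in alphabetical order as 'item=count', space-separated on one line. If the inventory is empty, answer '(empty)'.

After 1 (gather 5 sand): sand=5
After 2 (craft chain): chain=2 sand=1
After 3 (gather 4 rubber): chain=2 rubber=4 sand=1
After 4 (consume 4 rubber): chain=2 sand=1
After 5 (gather 4 nickel): chain=2 nickel=4 sand=1
After 6 (gather 2 obsidian): chain=2 nickel=4 obsidian=2 sand=1
After 7 (gather 2 nickel): chain=2 nickel=6 obsidian=2 sand=1
After 8 (craft tile): chain=2 nickel=4 sand=1 tile=1

Answer: chain=2 nickel=4 sand=1 tile=1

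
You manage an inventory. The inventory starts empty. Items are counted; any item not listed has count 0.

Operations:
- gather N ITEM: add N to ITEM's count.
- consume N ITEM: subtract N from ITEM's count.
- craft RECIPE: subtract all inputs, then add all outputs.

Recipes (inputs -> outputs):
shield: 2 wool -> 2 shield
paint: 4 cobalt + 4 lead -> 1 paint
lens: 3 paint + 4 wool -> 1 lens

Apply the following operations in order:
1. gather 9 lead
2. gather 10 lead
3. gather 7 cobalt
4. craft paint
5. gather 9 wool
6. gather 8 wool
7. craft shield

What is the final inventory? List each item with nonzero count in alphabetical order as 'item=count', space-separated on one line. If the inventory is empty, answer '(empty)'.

Answer: cobalt=3 lead=15 paint=1 shield=2 wool=15

Derivation:
After 1 (gather 9 lead): lead=9
After 2 (gather 10 lead): lead=19
After 3 (gather 7 cobalt): cobalt=7 lead=19
After 4 (craft paint): cobalt=3 lead=15 paint=1
After 5 (gather 9 wool): cobalt=3 lead=15 paint=1 wool=9
After 6 (gather 8 wool): cobalt=3 lead=15 paint=1 wool=17
After 7 (craft shield): cobalt=3 lead=15 paint=1 shield=2 wool=15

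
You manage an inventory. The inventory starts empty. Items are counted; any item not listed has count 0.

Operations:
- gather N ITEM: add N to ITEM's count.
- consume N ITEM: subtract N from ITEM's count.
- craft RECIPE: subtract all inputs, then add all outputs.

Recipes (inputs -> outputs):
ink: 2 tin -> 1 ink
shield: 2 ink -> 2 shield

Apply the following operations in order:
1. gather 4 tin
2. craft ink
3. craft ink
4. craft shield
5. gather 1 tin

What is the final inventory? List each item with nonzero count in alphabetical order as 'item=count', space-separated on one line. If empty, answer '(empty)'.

Answer: shield=2 tin=1

Derivation:
After 1 (gather 4 tin): tin=4
After 2 (craft ink): ink=1 tin=2
After 3 (craft ink): ink=2
After 4 (craft shield): shield=2
After 5 (gather 1 tin): shield=2 tin=1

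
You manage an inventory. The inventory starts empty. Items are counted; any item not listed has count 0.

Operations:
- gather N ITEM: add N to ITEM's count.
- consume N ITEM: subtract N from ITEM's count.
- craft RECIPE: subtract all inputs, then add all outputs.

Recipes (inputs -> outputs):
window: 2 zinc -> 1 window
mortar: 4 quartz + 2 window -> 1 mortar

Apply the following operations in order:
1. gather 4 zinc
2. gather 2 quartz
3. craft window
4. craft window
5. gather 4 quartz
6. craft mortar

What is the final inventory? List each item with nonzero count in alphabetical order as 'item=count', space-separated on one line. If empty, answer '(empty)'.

After 1 (gather 4 zinc): zinc=4
After 2 (gather 2 quartz): quartz=2 zinc=4
After 3 (craft window): quartz=2 window=1 zinc=2
After 4 (craft window): quartz=2 window=2
After 5 (gather 4 quartz): quartz=6 window=2
After 6 (craft mortar): mortar=1 quartz=2

Answer: mortar=1 quartz=2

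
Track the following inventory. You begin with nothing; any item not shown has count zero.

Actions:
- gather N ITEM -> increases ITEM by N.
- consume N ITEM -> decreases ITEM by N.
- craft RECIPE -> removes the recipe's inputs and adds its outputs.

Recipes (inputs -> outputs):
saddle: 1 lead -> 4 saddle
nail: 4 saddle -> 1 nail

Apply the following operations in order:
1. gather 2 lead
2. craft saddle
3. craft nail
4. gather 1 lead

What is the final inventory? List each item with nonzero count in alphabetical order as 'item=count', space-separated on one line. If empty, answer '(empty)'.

Answer: lead=2 nail=1

Derivation:
After 1 (gather 2 lead): lead=2
After 2 (craft saddle): lead=1 saddle=4
After 3 (craft nail): lead=1 nail=1
After 4 (gather 1 lead): lead=2 nail=1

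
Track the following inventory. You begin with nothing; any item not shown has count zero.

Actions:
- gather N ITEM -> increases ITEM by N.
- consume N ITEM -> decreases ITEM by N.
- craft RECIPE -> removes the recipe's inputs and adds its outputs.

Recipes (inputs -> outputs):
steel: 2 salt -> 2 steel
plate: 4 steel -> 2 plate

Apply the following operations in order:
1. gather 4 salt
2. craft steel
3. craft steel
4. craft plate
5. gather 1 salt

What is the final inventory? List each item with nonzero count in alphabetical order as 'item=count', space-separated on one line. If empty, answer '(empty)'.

After 1 (gather 4 salt): salt=4
After 2 (craft steel): salt=2 steel=2
After 3 (craft steel): steel=4
After 4 (craft plate): plate=2
After 5 (gather 1 salt): plate=2 salt=1

Answer: plate=2 salt=1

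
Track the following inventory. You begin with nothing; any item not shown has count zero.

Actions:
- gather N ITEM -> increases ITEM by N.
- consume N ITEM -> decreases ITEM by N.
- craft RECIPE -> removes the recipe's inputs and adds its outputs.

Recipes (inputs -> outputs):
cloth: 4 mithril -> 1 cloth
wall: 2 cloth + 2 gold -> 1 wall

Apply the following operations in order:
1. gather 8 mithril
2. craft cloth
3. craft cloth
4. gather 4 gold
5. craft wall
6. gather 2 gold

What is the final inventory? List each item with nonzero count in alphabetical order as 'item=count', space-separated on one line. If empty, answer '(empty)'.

Answer: gold=4 wall=1

Derivation:
After 1 (gather 8 mithril): mithril=8
After 2 (craft cloth): cloth=1 mithril=4
After 3 (craft cloth): cloth=2
After 4 (gather 4 gold): cloth=2 gold=4
After 5 (craft wall): gold=2 wall=1
After 6 (gather 2 gold): gold=4 wall=1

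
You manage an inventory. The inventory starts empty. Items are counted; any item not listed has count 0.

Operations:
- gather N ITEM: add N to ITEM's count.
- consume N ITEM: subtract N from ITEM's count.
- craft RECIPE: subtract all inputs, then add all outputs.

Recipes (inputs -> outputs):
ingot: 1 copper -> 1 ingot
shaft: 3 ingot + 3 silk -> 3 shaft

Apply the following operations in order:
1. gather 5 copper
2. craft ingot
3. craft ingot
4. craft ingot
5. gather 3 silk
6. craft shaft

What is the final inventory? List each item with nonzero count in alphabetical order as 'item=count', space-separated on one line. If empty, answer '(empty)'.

After 1 (gather 5 copper): copper=5
After 2 (craft ingot): copper=4 ingot=1
After 3 (craft ingot): copper=3 ingot=2
After 4 (craft ingot): copper=2 ingot=3
After 5 (gather 3 silk): copper=2 ingot=3 silk=3
After 6 (craft shaft): copper=2 shaft=3

Answer: copper=2 shaft=3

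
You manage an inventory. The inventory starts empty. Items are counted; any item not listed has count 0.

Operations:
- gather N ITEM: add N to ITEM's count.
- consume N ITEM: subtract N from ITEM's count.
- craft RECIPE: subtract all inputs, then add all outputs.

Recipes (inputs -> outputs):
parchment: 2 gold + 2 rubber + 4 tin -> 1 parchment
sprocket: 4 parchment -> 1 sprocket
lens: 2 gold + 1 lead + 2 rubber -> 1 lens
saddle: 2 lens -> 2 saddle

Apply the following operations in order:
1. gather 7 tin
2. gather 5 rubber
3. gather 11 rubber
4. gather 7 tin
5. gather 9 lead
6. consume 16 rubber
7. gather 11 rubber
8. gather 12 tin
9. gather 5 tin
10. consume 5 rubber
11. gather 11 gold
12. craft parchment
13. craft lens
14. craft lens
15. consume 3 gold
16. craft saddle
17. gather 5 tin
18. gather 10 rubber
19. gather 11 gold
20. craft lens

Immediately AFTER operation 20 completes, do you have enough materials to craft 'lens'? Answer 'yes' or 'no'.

Answer: yes

Derivation:
After 1 (gather 7 tin): tin=7
After 2 (gather 5 rubber): rubber=5 tin=7
After 3 (gather 11 rubber): rubber=16 tin=7
After 4 (gather 7 tin): rubber=16 tin=14
After 5 (gather 9 lead): lead=9 rubber=16 tin=14
After 6 (consume 16 rubber): lead=9 tin=14
After 7 (gather 11 rubber): lead=9 rubber=11 tin=14
After 8 (gather 12 tin): lead=9 rubber=11 tin=26
After 9 (gather 5 tin): lead=9 rubber=11 tin=31
After 10 (consume 5 rubber): lead=9 rubber=6 tin=31
After 11 (gather 11 gold): gold=11 lead=9 rubber=6 tin=31
After 12 (craft parchment): gold=9 lead=9 parchment=1 rubber=4 tin=27
After 13 (craft lens): gold=7 lead=8 lens=1 parchment=1 rubber=2 tin=27
After 14 (craft lens): gold=5 lead=7 lens=2 parchment=1 tin=27
After 15 (consume 3 gold): gold=2 lead=7 lens=2 parchment=1 tin=27
After 16 (craft saddle): gold=2 lead=7 parchment=1 saddle=2 tin=27
After 17 (gather 5 tin): gold=2 lead=7 parchment=1 saddle=2 tin=32
After 18 (gather 10 rubber): gold=2 lead=7 parchment=1 rubber=10 saddle=2 tin=32
After 19 (gather 11 gold): gold=13 lead=7 parchment=1 rubber=10 saddle=2 tin=32
After 20 (craft lens): gold=11 lead=6 lens=1 parchment=1 rubber=8 saddle=2 tin=32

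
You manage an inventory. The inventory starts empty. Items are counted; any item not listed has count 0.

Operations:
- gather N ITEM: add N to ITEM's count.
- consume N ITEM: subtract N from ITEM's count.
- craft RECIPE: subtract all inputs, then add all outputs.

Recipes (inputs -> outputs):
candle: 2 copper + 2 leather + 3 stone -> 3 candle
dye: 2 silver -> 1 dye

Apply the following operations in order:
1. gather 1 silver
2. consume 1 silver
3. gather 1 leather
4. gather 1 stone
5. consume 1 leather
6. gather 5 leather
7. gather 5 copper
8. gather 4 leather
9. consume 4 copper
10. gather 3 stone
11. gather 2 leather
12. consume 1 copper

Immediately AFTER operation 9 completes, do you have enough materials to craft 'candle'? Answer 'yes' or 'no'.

Answer: no

Derivation:
After 1 (gather 1 silver): silver=1
After 2 (consume 1 silver): (empty)
After 3 (gather 1 leather): leather=1
After 4 (gather 1 stone): leather=1 stone=1
After 5 (consume 1 leather): stone=1
After 6 (gather 5 leather): leather=5 stone=1
After 7 (gather 5 copper): copper=5 leather=5 stone=1
After 8 (gather 4 leather): copper=5 leather=9 stone=1
After 9 (consume 4 copper): copper=1 leather=9 stone=1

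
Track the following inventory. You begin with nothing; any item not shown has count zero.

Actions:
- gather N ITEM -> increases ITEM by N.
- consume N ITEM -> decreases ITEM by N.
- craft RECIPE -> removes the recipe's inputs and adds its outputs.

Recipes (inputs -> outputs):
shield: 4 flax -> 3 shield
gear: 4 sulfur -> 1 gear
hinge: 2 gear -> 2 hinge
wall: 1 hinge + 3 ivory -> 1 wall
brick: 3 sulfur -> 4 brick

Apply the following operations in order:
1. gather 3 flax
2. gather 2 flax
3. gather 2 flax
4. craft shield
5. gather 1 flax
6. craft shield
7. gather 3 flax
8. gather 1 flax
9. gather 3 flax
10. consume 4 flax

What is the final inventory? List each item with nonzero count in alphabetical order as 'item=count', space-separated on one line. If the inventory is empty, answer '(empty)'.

After 1 (gather 3 flax): flax=3
After 2 (gather 2 flax): flax=5
After 3 (gather 2 flax): flax=7
After 4 (craft shield): flax=3 shield=3
After 5 (gather 1 flax): flax=4 shield=3
After 6 (craft shield): shield=6
After 7 (gather 3 flax): flax=3 shield=6
After 8 (gather 1 flax): flax=4 shield=6
After 9 (gather 3 flax): flax=7 shield=6
After 10 (consume 4 flax): flax=3 shield=6

Answer: flax=3 shield=6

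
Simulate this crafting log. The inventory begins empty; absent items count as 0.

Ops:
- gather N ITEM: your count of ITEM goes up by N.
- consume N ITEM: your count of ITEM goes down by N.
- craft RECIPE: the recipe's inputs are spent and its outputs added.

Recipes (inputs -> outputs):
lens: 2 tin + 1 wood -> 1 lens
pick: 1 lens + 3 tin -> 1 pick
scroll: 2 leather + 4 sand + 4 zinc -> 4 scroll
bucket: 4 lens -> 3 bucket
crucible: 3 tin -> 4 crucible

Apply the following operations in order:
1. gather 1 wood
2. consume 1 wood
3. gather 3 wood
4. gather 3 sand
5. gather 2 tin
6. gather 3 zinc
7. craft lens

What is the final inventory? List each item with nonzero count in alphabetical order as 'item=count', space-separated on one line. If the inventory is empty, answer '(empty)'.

Answer: lens=1 sand=3 wood=2 zinc=3

Derivation:
After 1 (gather 1 wood): wood=1
After 2 (consume 1 wood): (empty)
After 3 (gather 3 wood): wood=3
After 4 (gather 3 sand): sand=3 wood=3
After 5 (gather 2 tin): sand=3 tin=2 wood=3
After 6 (gather 3 zinc): sand=3 tin=2 wood=3 zinc=3
After 7 (craft lens): lens=1 sand=3 wood=2 zinc=3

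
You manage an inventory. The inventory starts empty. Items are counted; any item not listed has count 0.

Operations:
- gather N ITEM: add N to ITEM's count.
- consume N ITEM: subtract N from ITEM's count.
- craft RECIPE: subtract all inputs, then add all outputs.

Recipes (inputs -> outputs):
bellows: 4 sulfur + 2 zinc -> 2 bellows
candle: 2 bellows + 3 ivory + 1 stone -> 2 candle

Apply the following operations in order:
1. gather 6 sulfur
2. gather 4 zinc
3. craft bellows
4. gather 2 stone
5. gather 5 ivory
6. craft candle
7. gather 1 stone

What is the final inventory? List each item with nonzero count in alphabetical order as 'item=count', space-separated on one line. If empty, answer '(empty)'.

Answer: candle=2 ivory=2 stone=2 sulfur=2 zinc=2

Derivation:
After 1 (gather 6 sulfur): sulfur=6
After 2 (gather 4 zinc): sulfur=6 zinc=4
After 3 (craft bellows): bellows=2 sulfur=2 zinc=2
After 4 (gather 2 stone): bellows=2 stone=2 sulfur=2 zinc=2
After 5 (gather 5 ivory): bellows=2 ivory=5 stone=2 sulfur=2 zinc=2
After 6 (craft candle): candle=2 ivory=2 stone=1 sulfur=2 zinc=2
After 7 (gather 1 stone): candle=2 ivory=2 stone=2 sulfur=2 zinc=2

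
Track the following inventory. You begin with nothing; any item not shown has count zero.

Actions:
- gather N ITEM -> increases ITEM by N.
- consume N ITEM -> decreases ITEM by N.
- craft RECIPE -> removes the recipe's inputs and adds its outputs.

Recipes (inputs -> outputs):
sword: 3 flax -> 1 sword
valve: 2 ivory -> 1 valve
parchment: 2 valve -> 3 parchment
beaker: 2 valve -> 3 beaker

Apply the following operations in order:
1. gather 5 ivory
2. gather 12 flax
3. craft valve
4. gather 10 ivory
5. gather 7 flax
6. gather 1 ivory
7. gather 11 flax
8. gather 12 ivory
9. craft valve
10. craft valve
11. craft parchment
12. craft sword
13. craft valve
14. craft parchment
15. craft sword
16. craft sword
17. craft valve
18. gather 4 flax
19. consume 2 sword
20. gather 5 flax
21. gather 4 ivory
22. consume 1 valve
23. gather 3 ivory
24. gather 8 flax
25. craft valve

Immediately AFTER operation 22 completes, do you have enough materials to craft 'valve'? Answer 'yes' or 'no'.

Answer: yes

Derivation:
After 1 (gather 5 ivory): ivory=5
After 2 (gather 12 flax): flax=12 ivory=5
After 3 (craft valve): flax=12 ivory=3 valve=1
After 4 (gather 10 ivory): flax=12 ivory=13 valve=1
After 5 (gather 7 flax): flax=19 ivory=13 valve=1
After 6 (gather 1 ivory): flax=19 ivory=14 valve=1
After 7 (gather 11 flax): flax=30 ivory=14 valve=1
After 8 (gather 12 ivory): flax=30 ivory=26 valve=1
After 9 (craft valve): flax=30 ivory=24 valve=2
After 10 (craft valve): flax=30 ivory=22 valve=3
After 11 (craft parchment): flax=30 ivory=22 parchment=3 valve=1
After 12 (craft sword): flax=27 ivory=22 parchment=3 sword=1 valve=1
After 13 (craft valve): flax=27 ivory=20 parchment=3 sword=1 valve=2
After 14 (craft parchment): flax=27 ivory=20 parchment=6 sword=1
After 15 (craft sword): flax=24 ivory=20 parchment=6 sword=2
After 16 (craft sword): flax=21 ivory=20 parchment=6 sword=3
After 17 (craft valve): flax=21 ivory=18 parchment=6 sword=3 valve=1
After 18 (gather 4 flax): flax=25 ivory=18 parchment=6 sword=3 valve=1
After 19 (consume 2 sword): flax=25 ivory=18 parchment=6 sword=1 valve=1
After 20 (gather 5 flax): flax=30 ivory=18 parchment=6 sword=1 valve=1
After 21 (gather 4 ivory): flax=30 ivory=22 parchment=6 sword=1 valve=1
After 22 (consume 1 valve): flax=30 ivory=22 parchment=6 sword=1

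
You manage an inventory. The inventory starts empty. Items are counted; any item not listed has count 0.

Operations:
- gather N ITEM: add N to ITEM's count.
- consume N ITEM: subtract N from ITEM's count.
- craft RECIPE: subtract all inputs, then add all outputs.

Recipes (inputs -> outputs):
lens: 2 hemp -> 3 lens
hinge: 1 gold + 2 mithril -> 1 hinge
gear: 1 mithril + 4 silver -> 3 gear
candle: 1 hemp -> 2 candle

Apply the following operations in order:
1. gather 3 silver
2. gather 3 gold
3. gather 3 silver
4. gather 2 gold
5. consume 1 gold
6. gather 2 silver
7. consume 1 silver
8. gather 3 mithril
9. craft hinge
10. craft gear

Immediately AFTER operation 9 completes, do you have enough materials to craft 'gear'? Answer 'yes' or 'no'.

After 1 (gather 3 silver): silver=3
After 2 (gather 3 gold): gold=3 silver=3
After 3 (gather 3 silver): gold=3 silver=6
After 4 (gather 2 gold): gold=5 silver=6
After 5 (consume 1 gold): gold=4 silver=6
After 6 (gather 2 silver): gold=4 silver=8
After 7 (consume 1 silver): gold=4 silver=7
After 8 (gather 3 mithril): gold=4 mithril=3 silver=7
After 9 (craft hinge): gold=3 hinge=1 mithril=1 silver=7

Answer: yes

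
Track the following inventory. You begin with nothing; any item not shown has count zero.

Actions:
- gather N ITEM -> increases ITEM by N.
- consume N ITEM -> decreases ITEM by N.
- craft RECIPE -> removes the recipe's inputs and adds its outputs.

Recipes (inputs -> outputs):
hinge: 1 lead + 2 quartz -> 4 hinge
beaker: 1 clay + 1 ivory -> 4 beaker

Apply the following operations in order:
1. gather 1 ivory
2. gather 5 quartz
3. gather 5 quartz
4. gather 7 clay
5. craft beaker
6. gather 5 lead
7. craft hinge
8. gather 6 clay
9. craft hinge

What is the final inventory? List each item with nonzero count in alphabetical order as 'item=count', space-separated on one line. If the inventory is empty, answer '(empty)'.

After 1 (gather 1 ivory): ivory=1
After 2 (gather 5 quartz): ivory=1 quartz=5
After 3 (gather 5 quartz): ivory=1 quartz=10
After 4 (gather 7 clay): clay=7 ivory=1 quartz=10
After 5 (craft beaker): beaker=4 clay=6 quartz=10
After 6 (gather 5 lead): beaker=4 clay=6 lead=5 quartz=10
After 7 (craft hinge): beaker=4 clay=6 hinge=4 lead=4 quartz=8
After 8 (gather 6 clay): beaker=4 clay=12 hinge=4 lead=4 quartz=8
After 9 (craft hinge): beaker=4 clay=12 hinge=8 lead=3 quartz=6

Answer: beaker=4 clay=12 hinge=8 lead=3 quartz=6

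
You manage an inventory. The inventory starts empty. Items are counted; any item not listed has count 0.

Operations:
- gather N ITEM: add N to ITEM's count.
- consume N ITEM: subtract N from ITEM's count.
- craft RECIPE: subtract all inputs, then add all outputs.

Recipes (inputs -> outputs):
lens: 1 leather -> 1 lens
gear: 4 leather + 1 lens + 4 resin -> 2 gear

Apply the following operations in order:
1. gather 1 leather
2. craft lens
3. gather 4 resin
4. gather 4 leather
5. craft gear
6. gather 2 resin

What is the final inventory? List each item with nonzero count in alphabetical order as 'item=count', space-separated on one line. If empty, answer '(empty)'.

Answer: gear=2 resin=2

Derivation:
After 1 (gather 1 leather): leather=1
After 2 (craft lens): lens=1
After 3 (gather 4 resin): lens=1 resin=4
After 4 (gather 4 leather): leather=4 lens=1 resin=4
After 5 (craft gear): gear=2
After 6 (gather 2 resin): gear=2 resin=2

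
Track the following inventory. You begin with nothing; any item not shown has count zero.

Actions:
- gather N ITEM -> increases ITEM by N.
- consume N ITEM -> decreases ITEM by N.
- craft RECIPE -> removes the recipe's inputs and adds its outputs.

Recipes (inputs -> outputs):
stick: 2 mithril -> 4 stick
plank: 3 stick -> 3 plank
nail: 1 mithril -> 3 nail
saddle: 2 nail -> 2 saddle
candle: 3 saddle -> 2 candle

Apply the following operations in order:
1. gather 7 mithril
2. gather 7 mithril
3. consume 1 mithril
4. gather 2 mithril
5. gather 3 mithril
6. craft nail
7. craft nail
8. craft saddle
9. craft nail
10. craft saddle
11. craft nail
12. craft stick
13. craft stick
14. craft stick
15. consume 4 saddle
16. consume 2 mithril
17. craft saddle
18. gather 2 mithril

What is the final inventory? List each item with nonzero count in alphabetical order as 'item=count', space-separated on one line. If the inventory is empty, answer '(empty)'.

After 1 (gather 7 mithril): mithril=7
After 2 (gather 7 mithril): mithril=14
After 3 (consume 1 mithril): mithril=13
After 4 (gather 2 mithril): mithril=15
After 5 (gather 3 mithril): mithril=18
After 6 (craft nail): mithril=17 nail=3
After 7 (craft nail): mithril=16 nail=6
After 8 (craft saddle): mithril=16 nail=4 saddle=2
After 9 (craft nail): mithril=15 nail=7 saddle=2
After 10 (craft saddle): mithril=15 nail=5 saddle=4
After 11 (craft nail): mithril=14 nail=8 saddle=4
After 12 (craft stick): mithril=12 nail=8 saddle=4 stick=4
After 13 (craft stick): mithril=10 nail=8 saddle=4 stick=8
After 14 (craft stick): mithril=8 nail=8 saddle=4 stick=12
After 15 (consume 4 saddle): mithril=8 nail=8 stick=12
After 16 (consume 2 mithril): mithril=6 nail=8 stick=12
After 17 (craft saddle): mithril=6 nail=6 saddle=2 stick=12
After 18 (gather 2 mithril): mithril=8 nail=6 saddle=2 stick=12

Answer: mithril=8 nail=6 saddle=2 stick=12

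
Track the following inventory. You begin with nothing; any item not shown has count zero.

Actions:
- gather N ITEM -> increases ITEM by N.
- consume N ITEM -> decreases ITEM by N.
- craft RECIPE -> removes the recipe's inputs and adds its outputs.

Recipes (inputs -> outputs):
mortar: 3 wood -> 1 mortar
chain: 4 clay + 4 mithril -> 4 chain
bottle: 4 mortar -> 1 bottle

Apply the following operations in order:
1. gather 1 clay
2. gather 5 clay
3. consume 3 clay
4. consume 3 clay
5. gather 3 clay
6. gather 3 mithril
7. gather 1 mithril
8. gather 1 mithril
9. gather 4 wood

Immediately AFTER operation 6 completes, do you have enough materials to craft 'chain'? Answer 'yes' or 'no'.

After 1 (gather 1 clay): clay=1
After 2 (gather 5 clay): clay=6
After 3 (consume 3 clay): clay=3
After 4 (consume 3 clay): (empty)
After 5 (gather 3 clay): clay=3
After 6 (gather 3 mithril): clay=3 mithril=3

Answer: no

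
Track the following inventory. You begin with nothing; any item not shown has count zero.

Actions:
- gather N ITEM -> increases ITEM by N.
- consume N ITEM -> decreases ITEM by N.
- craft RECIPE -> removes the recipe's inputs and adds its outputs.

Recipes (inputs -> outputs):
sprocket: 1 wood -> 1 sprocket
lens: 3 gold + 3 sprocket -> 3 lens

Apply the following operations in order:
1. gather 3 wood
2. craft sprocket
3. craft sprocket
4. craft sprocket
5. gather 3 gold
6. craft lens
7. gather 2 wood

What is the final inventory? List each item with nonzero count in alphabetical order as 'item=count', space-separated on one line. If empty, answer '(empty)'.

After 1 (gather 3 wood): wood=3
After 2 (craft sprocket): sprocket=1 wood=2
After 3 (craft sprocket): sprocket=2 wood=1
After 4 (craft sprocket): sprocket=3
After 5 (gather 3 gold): gold=3 sprocket=3
After 6 (craft lens): lens=3
After 7 (gather 2 wood): lens=3 wood=2

Answer: lens=3 wood=2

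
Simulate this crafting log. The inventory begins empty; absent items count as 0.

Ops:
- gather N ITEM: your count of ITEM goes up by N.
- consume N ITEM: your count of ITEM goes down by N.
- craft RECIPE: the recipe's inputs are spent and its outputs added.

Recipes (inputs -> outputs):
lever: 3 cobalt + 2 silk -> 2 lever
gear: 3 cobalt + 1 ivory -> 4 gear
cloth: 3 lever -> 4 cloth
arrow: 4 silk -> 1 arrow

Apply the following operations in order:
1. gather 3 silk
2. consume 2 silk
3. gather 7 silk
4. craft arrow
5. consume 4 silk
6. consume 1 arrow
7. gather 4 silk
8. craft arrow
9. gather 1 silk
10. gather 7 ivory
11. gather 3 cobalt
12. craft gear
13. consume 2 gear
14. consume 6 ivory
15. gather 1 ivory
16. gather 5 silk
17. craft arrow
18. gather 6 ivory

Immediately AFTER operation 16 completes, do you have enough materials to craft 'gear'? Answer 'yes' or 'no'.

After 1 (gather 3 silk): silk=3
After 2 (consume 2 silk): silk=1
After 3 (gather 7 silk): silk=8
After 4 (craft arrow): arrow=1 silk=4
After 5 (consume 4 silk): arrow=1
After 6 (consume 1 arrow): (empty)
After 7 (gather 4 silk): silk=4
After 8 (craft arrow): arrow=1
After 9 (gather 1 silk): arrow=1 silk=1
After 10 (gather 7 ivory): arrow=1 ivory=7 silk=1
After 11 (gather 3 cobalt): arrow=1 cobalt=3 ivory=7 silk=1
After 12 (craft gear): arrow=1 gear=4 ivory=6 silk=1
After 13 (consume 2 gear): arrow=1 gear=2 ivory=6 silk=1
After 14 (consume 6 ivory): arrow=1 gear=2 silk=1
After 15 (gather 1 ivory): arrow=1 gear=2 ivory=1 silk=1
After 16 (gather 5 silk): arrow=1 gear=2 ivory=1 silk=6

Answer: no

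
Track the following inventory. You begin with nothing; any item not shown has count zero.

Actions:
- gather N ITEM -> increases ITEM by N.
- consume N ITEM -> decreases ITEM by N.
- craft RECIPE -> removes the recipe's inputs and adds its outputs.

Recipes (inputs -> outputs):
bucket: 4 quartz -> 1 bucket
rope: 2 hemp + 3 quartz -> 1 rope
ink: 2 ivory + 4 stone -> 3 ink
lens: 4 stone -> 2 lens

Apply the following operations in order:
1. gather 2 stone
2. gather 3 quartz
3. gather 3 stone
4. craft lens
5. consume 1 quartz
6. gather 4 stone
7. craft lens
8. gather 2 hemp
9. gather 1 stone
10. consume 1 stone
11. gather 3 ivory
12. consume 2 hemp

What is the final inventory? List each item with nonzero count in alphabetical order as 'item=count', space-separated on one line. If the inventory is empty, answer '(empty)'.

Answer: ivory=3 lens=4 quartz=2 stone=1

Derivation:
After 1 (gather 2 stone): stone=2
After 2 (gather 3 quartz): quartz=3 stone=2
After 3 (gather 3 stone): quartz=3 stone=5
After 4 (craft lens): lens=2 quartz=3 stone=1
After 5 (consume 1 quartz): lens=2 quartz=2 stone=1
After 6 (gather 4 stone): lens=2 quartz=2 stone=5
After 7 (craft lens): lens=4 quartz=2 stone=1
After 8 (gather 2 hemp): hemp=2 lens=4 quartz=2 stone=1
After 9 (gather 1 stone): hemp=2 lens=4 quartz=2 stone=2
After 10 (consume 1 stone): hemp=2 lens=4 quartz=2 stone=1
After 11 (gather 3 ivory): hemp=2 ivory=3 lens=4 quartz=2 stone=1
After 12 (consume 2 hemp): ivory=3 lens=4 quartz=2 stone=1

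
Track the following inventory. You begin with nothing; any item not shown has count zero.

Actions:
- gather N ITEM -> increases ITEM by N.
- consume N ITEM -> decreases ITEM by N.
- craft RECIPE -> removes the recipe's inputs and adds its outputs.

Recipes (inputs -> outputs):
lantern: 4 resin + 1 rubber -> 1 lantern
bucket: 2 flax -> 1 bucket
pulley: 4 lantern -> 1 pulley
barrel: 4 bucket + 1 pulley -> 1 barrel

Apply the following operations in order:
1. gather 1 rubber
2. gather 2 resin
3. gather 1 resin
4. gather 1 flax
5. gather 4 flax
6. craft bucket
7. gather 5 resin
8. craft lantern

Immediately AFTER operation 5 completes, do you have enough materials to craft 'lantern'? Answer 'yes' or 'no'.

Answer: no

Derivation:
After 1 (gather 1 rubber): rubber=1
After 2 (gather 2 resin): resin=2 rubber=1
After 3 (gather 1 resin): resin=3 rubber=1
After 4 (gather 1 flax): flax=1 resin=3 rubber=1
After 5 (gather 4 flax): flax=5 resin=3 rubber=1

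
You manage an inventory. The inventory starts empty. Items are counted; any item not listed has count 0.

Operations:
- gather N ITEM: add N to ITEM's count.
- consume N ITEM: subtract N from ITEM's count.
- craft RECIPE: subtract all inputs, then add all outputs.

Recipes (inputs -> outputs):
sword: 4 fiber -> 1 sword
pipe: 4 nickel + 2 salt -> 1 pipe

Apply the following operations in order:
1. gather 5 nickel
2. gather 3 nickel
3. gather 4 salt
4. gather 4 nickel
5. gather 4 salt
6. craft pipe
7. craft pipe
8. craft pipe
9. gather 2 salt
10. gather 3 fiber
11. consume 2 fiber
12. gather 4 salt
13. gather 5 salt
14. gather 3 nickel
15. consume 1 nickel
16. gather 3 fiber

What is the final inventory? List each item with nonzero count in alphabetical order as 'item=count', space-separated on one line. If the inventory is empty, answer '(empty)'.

After 1 (gather 5 nickel): nickel=5
After 2 (gather 3 nickel): nickel=8
After 3 (gather 4 salt): nickel=8 salt=4
After 4 (gather 4 nickel): nickel=12 salt=4
After 5 (gather 4 salt): nickel=12 salt=8
After 6 (craft pipe): nickel=8 pipe=1 salt=6
After 7 (craft pipe): nickel=4 pipe=2 salt=4
After 8 (craft pipe): pipe=3 salt=2
After 9 (gather 2 salt): pipe=3 salt=4
After 10 (gather 3 fiber): fiber=3 pipe=3 salt=4
After 11 (consume 2 fiber): fiber=1 pipe=3 salt=4
After 12 (gather 4 salt): fiber=1 pipe=3 salt=8
After 13 (gather 5 salt): fiber=1 pipe=3 salt=13
After 14 (gather 3 nickel): fiber=1 nickel=3 pipe=3 salt=13
After 15 (consume 1 nickel): fiber=1 nickel=2 pipe=3 salt=13
After 16 (gather 3 fiber): fiber=4 nickel=2 pipe=3 salt=13

Answer: fiber=4 nickel=2 pipe=3 salt=13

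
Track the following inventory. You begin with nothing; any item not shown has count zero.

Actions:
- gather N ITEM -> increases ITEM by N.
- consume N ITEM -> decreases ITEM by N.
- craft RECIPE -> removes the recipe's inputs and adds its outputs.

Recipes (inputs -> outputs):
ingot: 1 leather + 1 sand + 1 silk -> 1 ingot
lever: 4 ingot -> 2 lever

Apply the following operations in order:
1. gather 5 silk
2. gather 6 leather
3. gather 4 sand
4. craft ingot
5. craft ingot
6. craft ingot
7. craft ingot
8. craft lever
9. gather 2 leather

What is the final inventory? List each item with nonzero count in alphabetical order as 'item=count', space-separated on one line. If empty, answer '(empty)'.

Answer: leather=4 lever=2 silk=1

Derivation:
After 1 (gather 5 silk): silk=5
After 2 (gather 6 leather): leather=6 silk=5
After 3 (gather 4 sand): leather=6 sand=4 silk=5
After 4 (craft ingot): ingot=1 leather=5 sand=3 silk=4
After 5 (craft ingot): ingot=2 leather=4 sand=2 silk=3
After 6 (craft ingot): ingot=3 leather=3 sand=1 silk=2
After 7 (craft ingot): ingot=4 leather=2 silk=1
After 8 (craft lever): leather=2 lever=2 silk=1
After 9 (gather 2 leather): leather=4 lever=2 silk=1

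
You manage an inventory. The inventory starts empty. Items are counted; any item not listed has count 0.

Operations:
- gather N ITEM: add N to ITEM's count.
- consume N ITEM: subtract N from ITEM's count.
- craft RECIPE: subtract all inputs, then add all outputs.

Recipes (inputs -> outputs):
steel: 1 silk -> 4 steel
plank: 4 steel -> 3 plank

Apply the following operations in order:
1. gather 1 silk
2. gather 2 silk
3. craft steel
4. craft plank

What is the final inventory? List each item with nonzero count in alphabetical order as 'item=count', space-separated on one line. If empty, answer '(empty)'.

After 1 (gather 1 silk): silk=1
After 2 (gather 2 silk): silk=3
After 3 (craft steel): silk=2 steel=4
After 4 (craft plank): plank=3 silk=2

Answer: plank=3 silk=2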